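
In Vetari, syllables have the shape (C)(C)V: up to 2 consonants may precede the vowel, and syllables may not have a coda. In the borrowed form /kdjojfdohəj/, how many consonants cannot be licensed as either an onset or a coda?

Syllabifying with onset maximization leaves /k/, /j/, /j/ stranded (no codas are permitted; onsets may contain at most 2 consonants).

3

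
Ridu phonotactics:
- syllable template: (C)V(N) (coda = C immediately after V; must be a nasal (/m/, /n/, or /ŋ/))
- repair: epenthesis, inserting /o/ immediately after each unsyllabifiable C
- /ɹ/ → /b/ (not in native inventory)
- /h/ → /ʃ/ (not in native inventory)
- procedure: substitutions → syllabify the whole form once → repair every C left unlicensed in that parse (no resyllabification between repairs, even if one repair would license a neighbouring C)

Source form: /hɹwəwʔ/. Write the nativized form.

ʃobowəwoʔo

Substitution: /h/ → /ʃ/, /ɹ/ → /b/, giving /ʃbwəwʔ/.
The consonants /ʃ/, /b/, /w/, /ʔ/ cannot be parsed into a legal (C)V(N) syllable (only a nasal (/m/, /n/, or /ŋ/) is licensed in coda position; onsets are limited to one consonant).
Each unlicensed consonant becomes the onset of a new syllable: /ʃ/ → /ʃo/, /b/ → /bo/, /w/ → /wo/, /ʔ/ → /ʔo/.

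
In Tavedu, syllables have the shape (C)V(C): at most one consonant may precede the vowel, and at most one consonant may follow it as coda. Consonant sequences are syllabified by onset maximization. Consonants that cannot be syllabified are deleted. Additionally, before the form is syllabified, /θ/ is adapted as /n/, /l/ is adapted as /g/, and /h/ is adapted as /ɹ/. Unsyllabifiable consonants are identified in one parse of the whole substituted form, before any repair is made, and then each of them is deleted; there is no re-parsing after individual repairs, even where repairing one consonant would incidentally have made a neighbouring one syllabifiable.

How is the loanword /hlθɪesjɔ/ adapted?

nɪesjɔ

Substitution: /h/ → /ɹ/, /l/ → /g/, /θ/ → /n/, giving /ɹgnɪesjɔ/.
Under (C)V(C), the unsyllabifiable consonants are /ɹ/, /g/ (at most one coda consonant is licensed; onsets are limited to one consonant).
Deleting the stranded consonants removes /ɹ/, /g/.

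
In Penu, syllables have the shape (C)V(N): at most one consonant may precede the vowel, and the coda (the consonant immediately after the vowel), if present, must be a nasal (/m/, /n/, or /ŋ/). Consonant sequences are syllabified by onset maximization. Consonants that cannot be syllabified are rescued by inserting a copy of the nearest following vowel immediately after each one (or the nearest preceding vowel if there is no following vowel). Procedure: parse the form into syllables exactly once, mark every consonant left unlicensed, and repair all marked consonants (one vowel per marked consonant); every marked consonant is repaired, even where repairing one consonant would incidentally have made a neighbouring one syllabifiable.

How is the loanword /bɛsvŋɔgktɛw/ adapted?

bɛsɔvɔŋɔgɛkɛtɛwɛ

Syllabifying with onset maximization leaves /s/, /v/, /g/, /k/, /w/ stranded (only a nasal (/m/, /n/, or /ŋ/) is licensed in coda position; onsets are limited to one consonant).
Epenthesis after each stranded consonant: /s/ → /sɔ/, /v/ → /vɔ/, /g/ → /gɛ/, /k/ → /kɛ/, /w/ → /wɛ/.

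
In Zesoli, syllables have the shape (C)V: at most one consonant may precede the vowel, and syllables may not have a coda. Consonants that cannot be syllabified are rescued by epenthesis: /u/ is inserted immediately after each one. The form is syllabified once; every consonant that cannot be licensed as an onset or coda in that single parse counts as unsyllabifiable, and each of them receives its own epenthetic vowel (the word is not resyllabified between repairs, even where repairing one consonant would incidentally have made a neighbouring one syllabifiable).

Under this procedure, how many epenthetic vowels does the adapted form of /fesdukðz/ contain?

The unsyllabifiable consonants are /s/, /k/, /ð/, /z/; each receives one epenthetic vowel.

4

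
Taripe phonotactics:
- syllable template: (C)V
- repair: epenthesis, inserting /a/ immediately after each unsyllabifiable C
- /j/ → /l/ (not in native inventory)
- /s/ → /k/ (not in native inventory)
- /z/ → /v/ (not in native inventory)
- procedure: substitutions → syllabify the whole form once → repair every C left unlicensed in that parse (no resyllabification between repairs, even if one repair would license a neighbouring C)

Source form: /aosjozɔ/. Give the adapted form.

Substitution: /s/ → /k/, /j/ → /l/, /z/ → /v/, giving /aoklovɔ/.
Syllabifying with onset maximization leaves /k/ stranded (no codas are permitted; onsets are limited to one consonant).
Inserting the epenthetic vowel yields /k/ → /ka/.

aokalovɔ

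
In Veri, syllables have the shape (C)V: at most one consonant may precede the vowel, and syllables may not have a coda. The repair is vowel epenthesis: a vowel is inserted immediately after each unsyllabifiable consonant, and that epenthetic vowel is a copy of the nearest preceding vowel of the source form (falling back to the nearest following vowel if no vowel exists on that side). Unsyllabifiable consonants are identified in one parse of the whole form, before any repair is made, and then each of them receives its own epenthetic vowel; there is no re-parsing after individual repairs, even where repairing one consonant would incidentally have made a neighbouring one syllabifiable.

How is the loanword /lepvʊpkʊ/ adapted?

lepevʊpʊkʊ

Under (C)V, the unsyllabifiable consonants are /p/, /p/ (no codas are permitted; onsets are limited to one consonant).
Inserting the epenthetic vowel yields /p/ → /pe/, /p/ → /pʊ/.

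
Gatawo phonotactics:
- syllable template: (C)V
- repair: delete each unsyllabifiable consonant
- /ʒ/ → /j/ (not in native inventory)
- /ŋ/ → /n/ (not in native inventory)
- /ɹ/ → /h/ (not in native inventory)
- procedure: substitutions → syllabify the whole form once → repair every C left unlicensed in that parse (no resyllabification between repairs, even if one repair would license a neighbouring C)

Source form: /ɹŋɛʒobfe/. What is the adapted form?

Substitution: /ɹ/ → /h/, /ŋ/ → /n/, /ʒ/ → /j/, giving /hnɛjobfe/.
The consonants /h/, /b/ cannot be parsed into a legal (C)V syllable (no codas are permitted; onsets are limited to one consonant).
Deleting the stranded consonants removes /h/, /b/.

nɛjofe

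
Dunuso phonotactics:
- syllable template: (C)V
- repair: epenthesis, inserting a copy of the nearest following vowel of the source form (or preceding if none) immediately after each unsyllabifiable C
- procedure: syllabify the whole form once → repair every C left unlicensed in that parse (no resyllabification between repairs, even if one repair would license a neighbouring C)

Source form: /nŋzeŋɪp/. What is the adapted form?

Syllabifying with onset maximization leaves /n/, /ŋ/, /p/ stranded (no codas are permitted; onsets are limited to one consonant).
Each unlicensed consonant becomes the onset of a new syllable: /n/ → /ne/, /ŋ/ → /ŋe/, /p/ → /pɪ/.

neŋezeŋɪpɪ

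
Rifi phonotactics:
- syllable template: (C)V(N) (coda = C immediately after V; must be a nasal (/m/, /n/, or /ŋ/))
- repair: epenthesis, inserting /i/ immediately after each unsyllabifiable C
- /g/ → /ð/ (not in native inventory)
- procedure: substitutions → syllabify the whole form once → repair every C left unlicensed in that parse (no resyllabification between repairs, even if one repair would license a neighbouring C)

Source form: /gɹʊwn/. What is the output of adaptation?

ðiɹʊwini

Substitution: /g/ → /ð/, giving /ðɹʊwn/.
Under (C)V(N), the unsyllabifiable consonants are /ð/, /w/, /n/ (only a nasal (/m/, /n/, or /ŋ/) is licensed in coda position; onsets are limited to one consonant).
Epenthesis after each stranded consonant: /ð/ → /ði/, /w/ → /wi/, /n/ → /ni/.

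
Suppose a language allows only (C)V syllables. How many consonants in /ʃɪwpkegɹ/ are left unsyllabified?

The consonants /w/, /p/, /g/, /ɹ/ cannot be parsed into a legal (C)V syllable (no codas are permitted; onsets are limited to one consonant).

4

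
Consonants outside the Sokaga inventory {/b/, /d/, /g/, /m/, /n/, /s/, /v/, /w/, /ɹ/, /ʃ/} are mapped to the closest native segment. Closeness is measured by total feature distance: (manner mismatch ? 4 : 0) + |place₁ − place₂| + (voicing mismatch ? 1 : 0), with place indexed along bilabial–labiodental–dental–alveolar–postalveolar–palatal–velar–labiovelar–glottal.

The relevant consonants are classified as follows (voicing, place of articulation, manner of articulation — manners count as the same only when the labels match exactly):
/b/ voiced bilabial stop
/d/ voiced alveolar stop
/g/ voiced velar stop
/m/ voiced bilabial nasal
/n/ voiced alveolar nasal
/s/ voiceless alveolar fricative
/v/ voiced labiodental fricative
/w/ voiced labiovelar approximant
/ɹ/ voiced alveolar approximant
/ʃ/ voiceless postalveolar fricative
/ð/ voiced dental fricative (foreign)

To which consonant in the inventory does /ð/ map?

/v/ is closest: same manner (fricative), place distance 1 (dental→labiodental), same voicing; total 1. Next closest is /s/ at distance 2.

v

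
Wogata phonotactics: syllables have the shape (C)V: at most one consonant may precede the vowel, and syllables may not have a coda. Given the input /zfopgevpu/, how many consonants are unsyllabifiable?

Under (C)V, the unsyllabifiable consonants are /z/, /p/, /v/ (no codas are permitted; onsets are limited to one consonant).

3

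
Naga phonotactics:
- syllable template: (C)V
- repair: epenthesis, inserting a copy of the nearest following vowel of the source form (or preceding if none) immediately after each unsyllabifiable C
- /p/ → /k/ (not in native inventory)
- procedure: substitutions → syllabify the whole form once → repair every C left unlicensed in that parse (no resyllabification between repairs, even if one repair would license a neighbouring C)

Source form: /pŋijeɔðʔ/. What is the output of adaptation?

kiŋijeɔðɔʔɔ

Substitution: /p/ → /k/, giving /kŋijeɔðʔ/.
The consonants /k/, /ð/, /ʔ/ cannot be parsed into a legal (C)V syllable (no codas are permitted; onsets are limited to one consonant).
Epenthesis after each stranded consonant: /k/ → /ki/, /ð/ → /ðɔ/, /ʔ/ → /ʔɔ/.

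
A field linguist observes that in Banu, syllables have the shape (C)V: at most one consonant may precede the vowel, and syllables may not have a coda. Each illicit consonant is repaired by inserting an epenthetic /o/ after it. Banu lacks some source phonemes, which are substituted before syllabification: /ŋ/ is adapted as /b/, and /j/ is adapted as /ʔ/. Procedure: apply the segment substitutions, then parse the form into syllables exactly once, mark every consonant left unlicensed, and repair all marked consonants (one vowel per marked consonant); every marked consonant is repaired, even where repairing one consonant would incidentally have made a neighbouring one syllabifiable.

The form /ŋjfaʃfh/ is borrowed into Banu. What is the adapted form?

Substitution: /ŋ/ → /b/, /j/ → /ʔ/, giving /bʔfaʃfh/.
The consonants /b/, /ʔ/, /ʃ/, /f/, /h/ cannot be parsed into a legal (C)V syllable (no codas are permitted; onsets are limited to one consonant).
Inserting the epenthetic vowel yields /b/ → /bo/, /ʔ/ → /ʔo/, /ʃ/ → /ʃo/, /f/ → /fo/, /h/ → /ho/.

boʔofaʃofoho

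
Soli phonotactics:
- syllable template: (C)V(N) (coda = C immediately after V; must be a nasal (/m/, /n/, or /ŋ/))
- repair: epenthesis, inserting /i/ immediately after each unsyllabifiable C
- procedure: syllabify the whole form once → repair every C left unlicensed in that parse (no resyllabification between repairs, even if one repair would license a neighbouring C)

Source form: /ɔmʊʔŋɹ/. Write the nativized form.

ɔmʊʔiŋiɹi

Syllabifying with onset maximization leaves /ʔ/, /ŋ/, /ɹ/ stranded (only a nasal (/m/, /n/, or /ŋ/) is licensed in coda position; onsets are limited to one consonant).
Epenthesis after each stranded consonant: /ʔ/ → /ʔi/, /ŋ/ → /ŋi/, /ɹ/ → /ɹi/.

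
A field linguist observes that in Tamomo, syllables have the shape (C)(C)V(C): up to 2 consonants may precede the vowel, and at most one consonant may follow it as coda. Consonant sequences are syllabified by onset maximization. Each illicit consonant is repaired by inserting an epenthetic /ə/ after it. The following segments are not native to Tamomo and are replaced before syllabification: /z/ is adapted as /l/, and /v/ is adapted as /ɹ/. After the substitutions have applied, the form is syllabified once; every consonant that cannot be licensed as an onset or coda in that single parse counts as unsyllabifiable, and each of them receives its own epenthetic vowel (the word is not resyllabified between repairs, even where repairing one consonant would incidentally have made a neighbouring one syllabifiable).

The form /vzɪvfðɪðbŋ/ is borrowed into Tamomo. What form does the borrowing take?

Substitution: /v/ → /ɹ/, /z/ → /l/, giving /ɹlɪɹfðɪðbŋ/.
Syllabifying with onset maximization leaves /b/, /ŋ/ stranded (at most one coda consonant is licensed; onsets may contain at most 2 consonants).
Epenthesis after each stranded consonant: /b/ → /bə/, /ŋ/ → /ŋə/.

ɹlɪɹfðɪðbəŋə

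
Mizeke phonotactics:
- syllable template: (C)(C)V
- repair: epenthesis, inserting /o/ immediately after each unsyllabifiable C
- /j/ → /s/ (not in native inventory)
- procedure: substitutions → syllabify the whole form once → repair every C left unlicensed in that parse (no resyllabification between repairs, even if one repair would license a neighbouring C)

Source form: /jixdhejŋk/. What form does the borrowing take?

sixodhesoŋoko

Substitution: /j/ → /s/, giving /sixdhesŋk/.
Syllabifying with onset maximization leaves /x/, /s/, /ŋ/, /k/ stranded (no codas are permitted; onsets may contain at most 2 consonants).
Epenthesis after each stranded consonant: /x/ → /xo/, /s/ → /so/, /ŋ/ → /ŋo/, /k/ → /ko/.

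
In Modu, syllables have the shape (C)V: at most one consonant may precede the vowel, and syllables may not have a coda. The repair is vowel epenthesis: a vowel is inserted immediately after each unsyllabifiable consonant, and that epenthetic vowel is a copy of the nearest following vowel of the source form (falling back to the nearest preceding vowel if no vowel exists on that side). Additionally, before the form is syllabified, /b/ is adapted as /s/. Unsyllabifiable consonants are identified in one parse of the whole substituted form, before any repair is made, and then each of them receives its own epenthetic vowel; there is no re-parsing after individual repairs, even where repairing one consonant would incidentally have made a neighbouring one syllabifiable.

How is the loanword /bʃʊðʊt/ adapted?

sʊʃʊðʊtʊ

Substitution: /b/ → /s/, giving /sʃʊðʊt/.
The consonants /s/, /t/ cannot be parsed into a legal (C)V syllable (no codas are permitted; onsets are limited to one consonant).
Inserting the epenthetic vowel yields /s/ → /sʊ/, /t/ → /tʊ/.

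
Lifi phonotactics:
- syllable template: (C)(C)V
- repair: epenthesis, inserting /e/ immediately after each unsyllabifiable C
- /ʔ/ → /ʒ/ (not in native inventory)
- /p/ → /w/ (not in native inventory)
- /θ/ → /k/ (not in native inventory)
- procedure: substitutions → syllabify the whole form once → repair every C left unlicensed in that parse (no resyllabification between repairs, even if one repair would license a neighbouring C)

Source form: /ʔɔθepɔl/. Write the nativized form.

Substitution: /ʔ/ → /ʒ/, /θ/ → /k/, /p/ → /w/, giving /ʒɔkewɔl/.
Under (C)(C)V, the unsyllabifiable consonants are /l/ (no codas are permitted; onsets may contain at most 2 consonants).
Epenthesis after each stranded consonant: /l/ → /le/.

ʒɔkewɔle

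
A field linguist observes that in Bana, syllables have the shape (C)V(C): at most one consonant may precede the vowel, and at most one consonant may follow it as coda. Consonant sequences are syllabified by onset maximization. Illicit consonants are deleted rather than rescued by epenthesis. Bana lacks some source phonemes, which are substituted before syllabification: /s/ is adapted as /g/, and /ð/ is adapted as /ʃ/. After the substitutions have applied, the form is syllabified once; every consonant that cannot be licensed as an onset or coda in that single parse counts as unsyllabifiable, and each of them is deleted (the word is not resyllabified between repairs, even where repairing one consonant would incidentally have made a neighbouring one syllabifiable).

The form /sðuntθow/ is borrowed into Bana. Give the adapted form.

ʃunθow

Substitution: /s/ → /g/, /ð/ → /ʃ/, giving /gʃuntθow/.
Syllabifying with onset maximization leaves /g/, /t/ stranded (at most one coda consonant is licensed; onsets are limited to one consonant).
Deleting the stranded consonants removes /g/, /t/.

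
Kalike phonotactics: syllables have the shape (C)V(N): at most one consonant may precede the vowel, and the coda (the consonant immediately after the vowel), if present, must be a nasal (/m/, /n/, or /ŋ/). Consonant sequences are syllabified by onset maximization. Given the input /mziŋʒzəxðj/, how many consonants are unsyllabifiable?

Syllabifying with onset maximization leaves /m/, /ʒ/, /x/, /ð/, /j/ stranded (only a nasal (/m/, /n/, or /ŋ/) is licensed in coda position; onsets are limited to one consonant).

5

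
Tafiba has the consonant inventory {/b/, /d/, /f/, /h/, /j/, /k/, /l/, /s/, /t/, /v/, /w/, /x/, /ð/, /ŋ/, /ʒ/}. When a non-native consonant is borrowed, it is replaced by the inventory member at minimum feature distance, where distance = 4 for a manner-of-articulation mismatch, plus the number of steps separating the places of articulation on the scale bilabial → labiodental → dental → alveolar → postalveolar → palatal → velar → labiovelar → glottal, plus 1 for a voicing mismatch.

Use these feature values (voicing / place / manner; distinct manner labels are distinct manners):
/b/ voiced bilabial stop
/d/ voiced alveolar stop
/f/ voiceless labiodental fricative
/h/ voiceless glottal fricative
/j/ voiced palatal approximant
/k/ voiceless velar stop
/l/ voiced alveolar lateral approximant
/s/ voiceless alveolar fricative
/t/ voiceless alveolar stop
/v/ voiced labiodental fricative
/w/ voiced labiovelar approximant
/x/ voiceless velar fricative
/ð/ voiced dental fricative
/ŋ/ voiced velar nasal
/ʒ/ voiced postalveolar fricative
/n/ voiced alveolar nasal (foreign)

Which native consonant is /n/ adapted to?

ŋ

/ŋ/ is closest: same manner (nasal), place distance 3 (alveolar→velar), same voicing; total 3. Next closest is /d/ at distance 4.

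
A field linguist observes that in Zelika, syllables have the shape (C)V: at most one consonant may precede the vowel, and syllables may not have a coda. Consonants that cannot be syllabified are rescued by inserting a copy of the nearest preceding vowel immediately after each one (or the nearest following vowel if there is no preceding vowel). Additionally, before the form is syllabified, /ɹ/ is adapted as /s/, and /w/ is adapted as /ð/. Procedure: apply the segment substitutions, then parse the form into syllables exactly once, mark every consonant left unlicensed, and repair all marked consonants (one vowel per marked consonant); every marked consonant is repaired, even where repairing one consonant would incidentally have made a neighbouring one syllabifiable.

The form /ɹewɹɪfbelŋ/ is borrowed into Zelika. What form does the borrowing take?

seðesɪfɪbeleŋe

Substitution: /ɹ/ → /s/, /w/ → /ð/, giving /seðsɪfbelŋ/.
Syllabifying with onset maximization leaves /ð/, /f/, /l/, /ŋ/ stranded (no codas are permitted; onsets are limited to one consonant).
Each unlicensed consonant becomes the onset of a new syllable: /ð/ → /ðe/, /f/ → /fɪ/, /l/ → /le/, /ŋ/ → /ŋe/.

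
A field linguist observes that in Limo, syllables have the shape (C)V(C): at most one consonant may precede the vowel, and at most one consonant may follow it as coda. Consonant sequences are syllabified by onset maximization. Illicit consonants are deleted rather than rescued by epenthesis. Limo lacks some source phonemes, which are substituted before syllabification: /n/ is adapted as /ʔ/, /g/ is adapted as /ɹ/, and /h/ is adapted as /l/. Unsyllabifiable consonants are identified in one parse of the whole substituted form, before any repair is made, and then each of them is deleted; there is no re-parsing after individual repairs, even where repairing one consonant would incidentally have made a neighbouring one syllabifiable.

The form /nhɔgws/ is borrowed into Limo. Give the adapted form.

lɔɹ

Substitution: /n/ → /ʔ/, /h/ → /l/, /g/ → /ɹ/, giving /ʔlɔɹws/.
Syllabifying with onset maximization leaves /ʔ/, /w/, /s/ stranded (at most one coda consonant is licensed; onsets are limited to one consonant).
Each unlicensed consonant is deleted: /ʔ/, /w/, /s/.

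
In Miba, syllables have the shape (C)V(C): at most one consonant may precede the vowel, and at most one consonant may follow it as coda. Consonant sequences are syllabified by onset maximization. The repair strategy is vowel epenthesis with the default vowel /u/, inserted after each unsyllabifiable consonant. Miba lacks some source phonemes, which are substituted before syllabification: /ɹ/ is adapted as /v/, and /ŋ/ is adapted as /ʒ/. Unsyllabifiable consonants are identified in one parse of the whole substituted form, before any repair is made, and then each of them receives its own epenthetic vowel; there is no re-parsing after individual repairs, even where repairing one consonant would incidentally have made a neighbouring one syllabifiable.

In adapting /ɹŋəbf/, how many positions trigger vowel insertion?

2

After substitution the input is /vʒəbf/.
The unsyllabifiable consonants are /v/, /f/; each receives one epenthetic vowel.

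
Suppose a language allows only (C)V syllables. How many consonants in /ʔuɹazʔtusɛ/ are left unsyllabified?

The consonants /z/, /ʔ/ cannot be parsed into a legal (C)V syllable (no codas are permitted; onsets are limited to one consonant).

2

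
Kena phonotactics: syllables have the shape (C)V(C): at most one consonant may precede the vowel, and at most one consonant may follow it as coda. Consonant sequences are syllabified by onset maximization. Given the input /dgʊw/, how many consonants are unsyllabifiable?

Syllabifying with onset maximization leaves /d/ stranded (at most one coda consonant is licensed; onsets are limited to one consonant).

1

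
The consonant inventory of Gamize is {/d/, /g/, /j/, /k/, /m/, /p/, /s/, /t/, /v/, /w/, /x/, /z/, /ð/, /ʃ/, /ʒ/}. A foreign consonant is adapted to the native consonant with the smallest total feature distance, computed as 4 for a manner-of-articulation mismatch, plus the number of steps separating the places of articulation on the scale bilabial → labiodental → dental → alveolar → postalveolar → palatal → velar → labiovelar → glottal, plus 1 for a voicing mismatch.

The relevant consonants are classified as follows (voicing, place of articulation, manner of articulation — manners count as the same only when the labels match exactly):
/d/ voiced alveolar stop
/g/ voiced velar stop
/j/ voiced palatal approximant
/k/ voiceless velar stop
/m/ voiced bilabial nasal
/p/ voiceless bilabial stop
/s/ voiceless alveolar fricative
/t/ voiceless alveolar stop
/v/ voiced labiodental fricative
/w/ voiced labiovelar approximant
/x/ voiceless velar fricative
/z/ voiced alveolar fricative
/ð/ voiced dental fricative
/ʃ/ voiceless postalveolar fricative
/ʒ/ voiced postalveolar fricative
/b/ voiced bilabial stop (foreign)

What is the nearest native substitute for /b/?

p

/p/ is closest: same manner (stop), place distance 0 (bilabial→bilabial), voicing differs (+1); total 1. Next closest is /d/ at distance 3.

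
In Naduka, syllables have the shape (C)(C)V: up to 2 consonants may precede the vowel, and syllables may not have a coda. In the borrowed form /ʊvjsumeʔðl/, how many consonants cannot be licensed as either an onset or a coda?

4

Syllabifying with onset maximization leaves /v/, /ʔ/, /ð/, /l/ stranded (no codas are permitted; onsets may contain at most 2 consonants).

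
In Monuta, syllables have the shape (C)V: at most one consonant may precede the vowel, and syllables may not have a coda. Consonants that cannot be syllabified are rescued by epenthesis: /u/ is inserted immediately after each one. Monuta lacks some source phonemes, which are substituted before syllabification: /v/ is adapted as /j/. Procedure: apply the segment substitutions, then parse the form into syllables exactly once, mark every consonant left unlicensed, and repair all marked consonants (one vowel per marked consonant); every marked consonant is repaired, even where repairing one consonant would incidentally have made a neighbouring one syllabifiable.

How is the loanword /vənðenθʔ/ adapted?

jənuðenuθuʔu

Substitution: /v/ → /j/, giving /jənðenθʔ/.
Syllabifying with onset maximization leaves /n/, /n/, /θ/, /ʔ/ stranded (no codas are permitted; onsets are limited to one consonant).
Each unlicensed consonant becomes the onset of a new syllable: /n/ → /nu/, /n/ → /nu/, /θ/ → /θu/, /ʔ/ → /ʔu/.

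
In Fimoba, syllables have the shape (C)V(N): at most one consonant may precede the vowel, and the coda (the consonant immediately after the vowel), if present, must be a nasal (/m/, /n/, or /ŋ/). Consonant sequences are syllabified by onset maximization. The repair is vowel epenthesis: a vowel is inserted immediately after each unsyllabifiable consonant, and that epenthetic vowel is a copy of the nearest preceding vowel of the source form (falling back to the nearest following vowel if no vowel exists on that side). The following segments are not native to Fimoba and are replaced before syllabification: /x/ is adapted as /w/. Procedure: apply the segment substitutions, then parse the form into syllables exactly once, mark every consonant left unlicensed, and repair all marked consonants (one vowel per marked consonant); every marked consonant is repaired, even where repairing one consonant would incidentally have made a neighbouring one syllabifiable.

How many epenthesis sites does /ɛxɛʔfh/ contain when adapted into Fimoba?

3

After substitution the input is /ɛwɛʔfh/.
The unsyllabifiable consonants are /ʔ/, /f/, /h/; each receives one epenthetic vowel.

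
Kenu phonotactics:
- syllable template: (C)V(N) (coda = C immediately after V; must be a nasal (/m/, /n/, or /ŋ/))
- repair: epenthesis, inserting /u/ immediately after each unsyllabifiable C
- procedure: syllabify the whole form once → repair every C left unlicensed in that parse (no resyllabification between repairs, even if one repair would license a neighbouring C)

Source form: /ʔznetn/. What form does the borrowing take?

ʔuzunetunu

Under (C)V(N), the unsyllabifiable consonants are /ʔ/, /z/, /t/, /n/ (only a nasal (/m/, /n/, or /ŋ/) is licensed in coda position; onsets are limited to one consonant).
Epenthesis after each stranded consonant: /ʔ/ → /ʔu/, /z/ → /zu/, /t/ → /tu/, /n/ → /nu/.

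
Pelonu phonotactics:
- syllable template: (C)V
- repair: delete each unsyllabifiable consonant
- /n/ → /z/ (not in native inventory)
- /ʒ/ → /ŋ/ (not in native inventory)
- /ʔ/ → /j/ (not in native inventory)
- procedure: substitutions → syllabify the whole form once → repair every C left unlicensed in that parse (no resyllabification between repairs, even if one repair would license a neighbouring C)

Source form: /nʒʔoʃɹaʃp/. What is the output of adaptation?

Substitution: /n/ → /z/, /ʒ/ → /ŋ/, /ʔ/ → /j/, giving /zŋjoʃɹaʃp/.
Under (C)V, the unsyllabifiable consonants are /z/, /ŋ/, /ʃ/, /ʃ/, /p/ (no codas are permitted; onsets are limited to one consonant).
Deleting the stranded consonants removes /z/, /ŋ/, /ʃ/, /ʃ/, /p/.

joɹa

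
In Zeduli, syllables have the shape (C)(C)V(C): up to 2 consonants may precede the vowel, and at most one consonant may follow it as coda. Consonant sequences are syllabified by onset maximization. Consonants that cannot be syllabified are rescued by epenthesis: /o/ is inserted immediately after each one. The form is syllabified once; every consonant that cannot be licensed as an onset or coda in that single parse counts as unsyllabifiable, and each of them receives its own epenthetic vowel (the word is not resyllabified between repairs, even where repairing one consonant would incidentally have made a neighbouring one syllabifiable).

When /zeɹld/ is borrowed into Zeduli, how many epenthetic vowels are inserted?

The unsyllabifiable consonants are /l/, /d/; each receives one epenthetic vowel.

2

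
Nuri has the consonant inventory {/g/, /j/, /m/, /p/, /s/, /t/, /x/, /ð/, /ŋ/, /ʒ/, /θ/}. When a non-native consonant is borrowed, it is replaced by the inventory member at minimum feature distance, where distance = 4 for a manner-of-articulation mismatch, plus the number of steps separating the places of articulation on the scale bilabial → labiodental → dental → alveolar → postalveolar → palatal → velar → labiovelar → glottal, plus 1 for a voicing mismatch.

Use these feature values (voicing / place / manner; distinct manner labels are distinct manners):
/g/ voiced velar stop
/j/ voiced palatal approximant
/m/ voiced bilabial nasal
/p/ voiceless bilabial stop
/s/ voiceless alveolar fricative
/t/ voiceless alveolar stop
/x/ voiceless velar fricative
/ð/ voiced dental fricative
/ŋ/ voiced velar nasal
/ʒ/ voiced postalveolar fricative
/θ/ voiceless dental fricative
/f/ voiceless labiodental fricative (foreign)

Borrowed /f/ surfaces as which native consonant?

/θ/ is closest: same manner (fricative), place distance 1 (labiodental→dental), same voicing; total 1. Next closest is /s/ at distance 2.

θ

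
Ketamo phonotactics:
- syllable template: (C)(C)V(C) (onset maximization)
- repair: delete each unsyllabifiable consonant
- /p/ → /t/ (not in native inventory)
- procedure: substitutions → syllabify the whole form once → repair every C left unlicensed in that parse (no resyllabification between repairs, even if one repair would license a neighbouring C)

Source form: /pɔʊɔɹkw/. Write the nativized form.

Substitution: /p/ → /t/, giving /tɔʊɔɹkw/.
The consonants /k/, /w/ cannot be parsed into a legal (C)(C)V(C) syllable (at most one coda consonant is licensed; onsets may contain at most 2 consonants).
Deleting the stranded consonants removes /k/, /w/.

tɔʊɔɹ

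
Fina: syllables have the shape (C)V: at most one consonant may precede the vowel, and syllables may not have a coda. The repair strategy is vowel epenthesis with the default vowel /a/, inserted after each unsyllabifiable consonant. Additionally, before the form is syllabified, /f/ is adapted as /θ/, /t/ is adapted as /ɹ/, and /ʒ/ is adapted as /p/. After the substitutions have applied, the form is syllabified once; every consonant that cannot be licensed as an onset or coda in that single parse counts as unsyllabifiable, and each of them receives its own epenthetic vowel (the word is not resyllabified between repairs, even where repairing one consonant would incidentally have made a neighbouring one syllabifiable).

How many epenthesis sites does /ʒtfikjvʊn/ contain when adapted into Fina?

5

After substitution the input is /pɹθikjvʊn/.
The unsyllabifiable consonants are /p/, /ɹ/, /k/, /j/, /n/; each receives one epenthetic vowel.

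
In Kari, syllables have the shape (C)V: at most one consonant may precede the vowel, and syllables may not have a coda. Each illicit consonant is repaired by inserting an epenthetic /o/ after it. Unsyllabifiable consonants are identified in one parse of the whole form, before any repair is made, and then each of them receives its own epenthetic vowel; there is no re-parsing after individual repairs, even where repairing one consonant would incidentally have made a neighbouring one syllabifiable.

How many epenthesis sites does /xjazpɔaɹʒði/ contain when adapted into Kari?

The unsyllabifiable consonants are /x/, /z/, /ɹ/, /ʒ/; each receives one epenthetic vowel.

4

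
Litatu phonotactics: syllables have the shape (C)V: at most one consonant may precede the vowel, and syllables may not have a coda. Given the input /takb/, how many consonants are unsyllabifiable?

2

Syllabifying with onset maximization leaves /k/, /b/ stranded (no codas are permitted; onsets are limited to one consonant).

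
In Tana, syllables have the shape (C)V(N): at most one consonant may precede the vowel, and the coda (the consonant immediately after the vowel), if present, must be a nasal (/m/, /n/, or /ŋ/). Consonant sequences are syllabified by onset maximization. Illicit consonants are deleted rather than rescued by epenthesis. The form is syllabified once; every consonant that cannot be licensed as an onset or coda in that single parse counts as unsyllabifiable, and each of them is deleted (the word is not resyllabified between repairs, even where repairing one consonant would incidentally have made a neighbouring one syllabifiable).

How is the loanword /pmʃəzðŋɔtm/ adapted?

ʃəŋɔ

Syllabifying with onset maximization leaves /p/, /m/, /z/, /ð/, /t/, /m/ stranded (only a nasal (/m/, /n/, or /ŋ/) is licensed in coda position; onsets are limited to one consonant).
Deletion applies to /p/, /m/, /z/, /ð/, /t/, /m/.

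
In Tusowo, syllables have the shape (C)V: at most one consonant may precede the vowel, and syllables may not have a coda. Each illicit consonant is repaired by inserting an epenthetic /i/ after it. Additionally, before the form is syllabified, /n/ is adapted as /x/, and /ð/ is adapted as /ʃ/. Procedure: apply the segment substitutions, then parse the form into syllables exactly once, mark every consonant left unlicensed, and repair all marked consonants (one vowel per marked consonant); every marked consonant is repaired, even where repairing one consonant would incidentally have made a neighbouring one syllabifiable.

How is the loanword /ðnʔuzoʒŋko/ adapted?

ʃixiʔuzoʒiŋiko

Substitution: /ð/ → /ʃ/, /n/ → /x/, giving /ʃxʔuzoʒŋko/.
The consonants /ʃ/, /x/, /ʒ/, /ŋ/ cannot be parsed into a legal (C)V syllable (no codas are permitted; onsets are limited to one consonant).
Epenthesis after each stranded consonant: /ʃ/ → /ʃi/, /x/ → /xi/, /ʒ/ → /ʒi/, /ŋ/ → /ŋi/.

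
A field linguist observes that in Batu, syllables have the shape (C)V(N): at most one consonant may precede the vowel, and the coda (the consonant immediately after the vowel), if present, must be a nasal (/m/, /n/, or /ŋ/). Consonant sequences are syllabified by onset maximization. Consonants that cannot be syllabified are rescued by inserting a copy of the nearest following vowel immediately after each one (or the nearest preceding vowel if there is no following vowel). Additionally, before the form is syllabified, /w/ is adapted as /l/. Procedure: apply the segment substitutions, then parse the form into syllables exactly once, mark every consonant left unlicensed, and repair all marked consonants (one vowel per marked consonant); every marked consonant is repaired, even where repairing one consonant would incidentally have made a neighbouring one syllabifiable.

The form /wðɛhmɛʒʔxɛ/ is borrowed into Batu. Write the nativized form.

lɛðɛhɛmɛʒɛʔɛxɛ

Substitution: /w/ → /l/, giving /lðɛhmɛʒʔxɛ/.
The consonants /l/, /h/, /ʒ/, /ʔ/ cannot be parsed into a legal (C)V(N) syllable (only a nasal (/m/, /n/, or /ŋ/) is licensed in coda position; onsets are limited to one consonant).
Epenthesis after each stranded consonant: /l/ → /lɛ/, /h/ → /hɛ/, /ʒ/ → /ʒɛ/, /ʔ/ → /ʔɛ/.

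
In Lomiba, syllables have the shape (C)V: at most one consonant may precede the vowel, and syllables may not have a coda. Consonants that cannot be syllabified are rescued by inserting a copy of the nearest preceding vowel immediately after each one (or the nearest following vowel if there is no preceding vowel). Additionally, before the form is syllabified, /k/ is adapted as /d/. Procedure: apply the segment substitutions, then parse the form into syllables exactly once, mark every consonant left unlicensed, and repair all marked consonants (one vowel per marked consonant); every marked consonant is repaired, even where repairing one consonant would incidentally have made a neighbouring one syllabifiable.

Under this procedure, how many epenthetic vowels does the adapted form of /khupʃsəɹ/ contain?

After substitution the input is /dhupʃsəɹ/.
The unsyllabifiable consonants are /d/, /p/, /ʃ/, /ɹ/; each receives one epenthetic vowel.

4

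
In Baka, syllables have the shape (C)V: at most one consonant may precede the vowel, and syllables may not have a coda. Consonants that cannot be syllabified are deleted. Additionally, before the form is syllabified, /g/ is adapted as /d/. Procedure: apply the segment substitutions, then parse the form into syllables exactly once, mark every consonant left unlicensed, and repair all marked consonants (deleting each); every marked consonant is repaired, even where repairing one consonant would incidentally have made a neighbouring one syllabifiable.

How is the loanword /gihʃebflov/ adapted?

diʃelo

Substitution: /g/ → /d/, giving /dihʃebflov/.
Under (C)V, the unsyllabifiable consonants are /h/, /b/, /f/, /v/ (no codas are permitted; onsets are limited to one consonant).
Deletion applies to /h/, /b/, /f/, /v/.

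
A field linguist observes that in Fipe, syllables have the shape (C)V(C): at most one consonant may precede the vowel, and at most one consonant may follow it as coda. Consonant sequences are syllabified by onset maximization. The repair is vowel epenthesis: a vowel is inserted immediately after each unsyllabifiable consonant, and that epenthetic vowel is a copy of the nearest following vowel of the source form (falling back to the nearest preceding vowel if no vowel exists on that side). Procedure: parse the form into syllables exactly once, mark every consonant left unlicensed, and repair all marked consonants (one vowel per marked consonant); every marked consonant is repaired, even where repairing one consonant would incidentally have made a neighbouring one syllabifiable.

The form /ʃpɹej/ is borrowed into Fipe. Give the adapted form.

ʃepeɹej

The consonants /ʃ/, /p/ cannot be parsed into a legal (C)V(C) syllable (at most one coda consonant is licensed; onsets are limited to one consonant).
Epenthesis after each stranded consonant: /ʃ/ → /ʃe/, /p/ → /pe/.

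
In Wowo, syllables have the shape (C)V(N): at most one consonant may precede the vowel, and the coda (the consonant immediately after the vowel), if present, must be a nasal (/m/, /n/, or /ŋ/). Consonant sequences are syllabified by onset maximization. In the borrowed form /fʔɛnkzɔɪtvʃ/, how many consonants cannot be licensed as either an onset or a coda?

5

Syllabifying with onset maximization leaves /f/, /k/, /t/, /v/, /ʃ/ stranded (only a nasal (/m/, /n/, or /ŋ/) is licensed in coda position; onsets are limited to one consonant).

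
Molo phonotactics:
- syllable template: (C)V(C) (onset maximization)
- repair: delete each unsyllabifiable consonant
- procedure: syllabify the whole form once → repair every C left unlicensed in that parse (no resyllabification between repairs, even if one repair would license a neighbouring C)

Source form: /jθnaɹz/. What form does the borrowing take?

naɹ

Under (C)V(C), the unsyllabifiable consonants are /j/, /θ/, /z/ (at most one coda consonant is licensed; onsets are limited to one consonant).
Deleting the stranded consonants removes /j/, /θ/, /z/.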